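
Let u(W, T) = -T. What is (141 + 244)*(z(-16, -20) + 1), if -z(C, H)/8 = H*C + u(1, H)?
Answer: -1046815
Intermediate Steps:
z(C, H) = 8*H - 8*C*H (z(C, H) = -8*(H*C - H) = -8*(C*H - H) = -8*(-H + C*H) = 8*H - 8*C*H)
(141 + 244)*(z(-16, -20) + 1) = (141 + 244)*(8*(-20)*(1 - 1*(-16)) + 1) = 385*(8*(-20)*(1 + 16) + 1) = 385*(8*(-20)*17 + 1) = 385*(-2720 + 1) = 385*(-2719) = -1046815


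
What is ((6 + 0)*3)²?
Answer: 324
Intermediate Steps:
((6 + 0)*3)² = (6*3)² = 18² = 324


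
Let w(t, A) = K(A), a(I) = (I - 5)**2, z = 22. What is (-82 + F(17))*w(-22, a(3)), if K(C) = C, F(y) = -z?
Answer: -416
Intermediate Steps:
F(y) = -22 (F(y) = -1*22 = -22)
a(I) = (-5 + I)**2
w(t, A) = A
(-82 + F(17))*w(-22, a(3)) = (-82 - 22)*(-5 + 3)**2 = -104*(-2)**2 = -104*4 = -416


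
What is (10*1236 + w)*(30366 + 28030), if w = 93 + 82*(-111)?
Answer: 195684996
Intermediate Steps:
w = -9009 (w = 93 - 9102 = -9009)
(10*1236 + w)*(30366 + 28030) = (10*1236 - 9009)*(30366 + 28030) = (12360 - 9009)*58396 = 3351*58396 = 195684996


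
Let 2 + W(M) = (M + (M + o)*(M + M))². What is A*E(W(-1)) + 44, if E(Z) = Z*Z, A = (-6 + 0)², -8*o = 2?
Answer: 185/4 ≈ 46.250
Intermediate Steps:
o = -¼ (o = -⅛*2 = -¼ ≈ -0.25000)
A = 36 (A = (-6)² = 36)
W(M) = -2 + (M + 2*M*(-¼ + M))² (W(M) = -2 + (M + (M - ¼)*(M + M))² = -2 + (M + (-¼ + M)*(2*M))² = -2 + (M + 2*M*(-¼ + M))²)
E(Z) = Z²
A*E(W(-1)) + 44 = 36*(-2 + (¼)*(-1)²*(1 + 4*(-1))²)² + 44 = 36*(-2 + (¼)*1*(1 - 4)²)² + 44 = 36*(-2 + (¼)*1*(-3)²)² + 44 = 36*(-2 + (¼)*1*9)² + 44 = 36*(-2 + 9/4)² + 44 = 36*(¼)² + 44 = 36*(1/16) + 44 = 9/4 + 44 = 185/4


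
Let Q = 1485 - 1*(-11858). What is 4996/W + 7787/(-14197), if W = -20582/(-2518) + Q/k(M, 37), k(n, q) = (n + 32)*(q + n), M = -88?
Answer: 254677174592977/655758478801 ≈ 388.37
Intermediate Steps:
Q = 13343 (Q = 1485 + 11858 = 13343)
k(n, q) = (32 + n)*(n + q)
W = 46189933/3595704 (W = -20582/(-2518) + 13343/((-88)² + 32*(-88) + 32*37 - 88*37) = -20582*(-1/2518) + 13343/(7744 - 2816 + 1184 - 3256) = 10291/1259 + 13343/2856 = 46189933/3595704 ≈ 12.846)
4996/W + 7787/(-14197) = 4996/(46189933/3595704) + 7787/(-14197) = 4996*(3595704/46189933) + 7787*(-1/14197) = 17964137184/46189933 - 7787/14197 = 254677174592977/655758478801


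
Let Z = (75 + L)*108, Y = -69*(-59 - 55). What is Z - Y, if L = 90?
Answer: 9954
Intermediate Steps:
Y = 7866 (Y = -69*(-114) = 7866)
Z = 17820 (Z = (75 + 90)*108 = 165*108 = 17820)
Z - Y = 17820 - 1*7866 = 17820 - 7866 = 9954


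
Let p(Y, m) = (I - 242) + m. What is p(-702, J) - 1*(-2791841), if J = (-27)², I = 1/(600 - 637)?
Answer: 103316135/37 ≈ 2.7923e+6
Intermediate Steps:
I = -1/37 (I = 1/(-37) = -1/37 ≈ -0.027027)
J = 729
p(Y, m) = -8955/37 + m (p(Y, m) = (-1/37 - 242) + m = -8955/37 + m)
p(-702, J) - 1*(-2791841) = (-8955/37 + 729) - 1*(-2791841) = 18018/37 + 2791841 = 103316135/37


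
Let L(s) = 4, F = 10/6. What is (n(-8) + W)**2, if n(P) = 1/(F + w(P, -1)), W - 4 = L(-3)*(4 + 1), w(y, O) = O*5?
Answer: 56169/100 ≈ 561.69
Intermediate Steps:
w(y, O) = 5*O
F = 5/3 (F = 10*(1/6) = 5/3 ≈ 1.6667)
W = 24 (W = 4 + 4*(4 + 1) = 4 + 4*5 = 4 + 20 = 24)
n(P) = -3/10 (n(P) = 1/(5/3 + 5*(-1)) = 1/(5/3 - 5) = 1/(-10/3) = -3/10)
(n(-8) + W)**2 = (-3/10 + 24)**2 = (237/10)**2 = 56169/100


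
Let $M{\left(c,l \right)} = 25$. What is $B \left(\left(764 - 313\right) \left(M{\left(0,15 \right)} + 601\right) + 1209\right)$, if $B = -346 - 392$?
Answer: $-209248830$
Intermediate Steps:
$B = -738$
$B \left(\left(764 - 313\right) \left(M{\left(0,15 \right)} + 601\right) + 1209\right) = - 738 \left(\left(764 - 313\right) \left(25 + 601\right) + 1209\right) = - 738 \left(451 \cdot 626 + 1209\right) = - 738 \left(282326 + 1209\right) = \left(-738\right) 283535 = -209248830$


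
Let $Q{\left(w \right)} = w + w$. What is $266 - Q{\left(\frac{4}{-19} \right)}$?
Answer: $\frac{5062}{19} \approx 266.42$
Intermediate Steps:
$Q{\left(w \right)} = 2 w$
$266 - Q{\left(\frac{4}{-19} \right)} = 266 - 2 \frac{4}{-19} = 266 - 2 \cdot 4 \left(- \frac{1}{19}\right) = 266 - 2 \left(- \frac{4}{19}\right) = 266 - - \frac{8}{19} = 266 + \frac{8}{19} = \frac{5062}{19}$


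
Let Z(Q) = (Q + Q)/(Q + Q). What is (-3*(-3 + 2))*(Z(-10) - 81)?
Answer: -240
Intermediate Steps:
Z(Q) = 1 (Z(Q) = (2*Q)/((2*Q)) = (2*Q)*(1/(2*Q)) = 1)
(-3*(-3 + 2))*(Z(-10) - 81) = (-3*(-3 + 2))*(1 - 81) = -3*(-1)*(-80) = 3*(-80) = -240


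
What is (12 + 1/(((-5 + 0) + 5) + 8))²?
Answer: 9409/64 ≈ 147.02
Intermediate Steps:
(12 + 1/(((-5 + 0) + 5) + 8))² = (12 + 1/((-5 + 5) + 8))² = (12 + 1/(0 + 8))² = (12 + 1/8)² = (12 + ⅛)² = (97/8)² = 9409/64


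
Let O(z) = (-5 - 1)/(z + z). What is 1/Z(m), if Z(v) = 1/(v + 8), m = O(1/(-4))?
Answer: 20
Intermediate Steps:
O(z) = -3/z (O(z) = -6*1/(2*z) = -3/z)
m = 12 (m = -3/(1/(-4)) = -3/(-¼) = -3*(-4) = 12)
Z(v) = 1/(8 + v)
1/Z(m) = 1/(1/(8 + 12)) = 1/(1/20) = 20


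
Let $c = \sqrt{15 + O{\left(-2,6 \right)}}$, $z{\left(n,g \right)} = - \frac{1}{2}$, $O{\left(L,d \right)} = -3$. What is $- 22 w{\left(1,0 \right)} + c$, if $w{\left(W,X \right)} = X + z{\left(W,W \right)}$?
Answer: $11 + 2 \sqrt{3} \approx 14.464$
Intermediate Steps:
$z{\left(n,g \right)} = - \frac{1}{2}$ ($z{\left(n,g \right)} = \left(-1\right) \frac{1}{2} = - \frac{1}{2}$)
$w{\left(W,X \right)} = - \frac{1}{2} + X$ ($w{\left(W,X \right)} = X - \frac{1}{2} = - \frac{1}{2} + X$)
$c = 2 \sqrt{3}$ ($c = \sqrt{15 - 3} = \sqrt{12} = 2 \sqrt{3} \approx 3.4641$)
$- 22 w{\left(1,0 \right)} + c = - 22 \left(- \frac{1}{2} + 0\right) + 2 \sqrt{3} = \left(-22\right) \left(- \frac{1}{2}\right) + 2 \sqrt{3} = 11 + 2 \sqrt{3}$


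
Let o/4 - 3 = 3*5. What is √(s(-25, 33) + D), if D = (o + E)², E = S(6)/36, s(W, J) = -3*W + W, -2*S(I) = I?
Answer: √751969/12 ≈ 72.263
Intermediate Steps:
S(I) = -I/2
o = 72 (o = 12 + 4*(3*5) = 12 + 4*15 = 12 + 60 = 72)
s(W, J) = -2*W
E = -1/12 (E = -½*6/36 = -3*1/36 = -1/12 ≈ -0.083333)
D = 744769/144 (D = (72 - 1/12)² = (863/12)² = 744769/144 ≈ 5172.0)
√(s(-25, 33) + D) = √(-2*(-25) + 744769/144) = √(50 + 744769/144) = √(751969/144) = √751969/12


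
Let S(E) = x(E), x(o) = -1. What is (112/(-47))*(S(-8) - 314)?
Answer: 35280/47 ≈ 750.64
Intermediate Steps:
S(E) = -1
(112/(-47))*(S(-8) - 314) = (112/(-47))*(-1 - 314) = (112*(-1/47))*(-315) = -112/47*(-315) = 35280/47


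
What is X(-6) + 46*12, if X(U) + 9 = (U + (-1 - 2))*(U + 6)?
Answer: 543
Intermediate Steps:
X(U) = -9 + (-3 + U)*(6 + U) (X(U) = -9 + (U + (-1 - 2))*(U + 6) = -9 + (U - 3)*(6 + U) = -9 + (-3 + U)*(6 + U))
X(-6) + 46*12 = (-27 + (-6)² + 3*(-6)) + 46*12 = (-27 + 36 - 18) + 552 = -9 + 552 = 543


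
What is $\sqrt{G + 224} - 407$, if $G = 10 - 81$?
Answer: $-407 + 3 \sqrt{17} \approx -394.63$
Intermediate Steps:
$G = -71$
$\sqrt{G + 224} - 407 = \sqrt{-71 + 224} - 407 = \sqrt{153} - 407 = 3 \sqrt{17} - 407 = -407 + 3 \sqrt{17}$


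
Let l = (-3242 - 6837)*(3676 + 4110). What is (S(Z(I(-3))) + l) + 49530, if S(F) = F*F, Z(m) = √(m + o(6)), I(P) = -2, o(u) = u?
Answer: -78425560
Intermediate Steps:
l = -78475094 (l = -10079*7786 = -78475094)
Z(m) = √(6 + m) (Z(m) = √(m + 6) = √(6 + m))
S(F) = F²
(S(Z(I(-3))) + l) + 49530 = ((√(6 - 2))² - 78475094) + 49530 = ((√4)² - 78475094) + 49530 = (2² - 78475094) + 49530 = (4 - 78475094) + 49530 = -78475090 + 49530 = -78425560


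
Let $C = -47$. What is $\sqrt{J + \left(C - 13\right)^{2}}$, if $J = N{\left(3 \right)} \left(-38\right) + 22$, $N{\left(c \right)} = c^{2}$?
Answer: $4 \sqrt{205} \approx 57.271$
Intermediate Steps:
$J = -320$ ($J = 3^{2} \left(-38\right) + 22 = 9 \left(-38\right) + 22 = -342 + 22 = -320$)
$\sqrt{J + \left(C - 13\right)^{2}} = \sqrt{-320 + \left(-47 - 13\right)^{2}} = \sqrt{-320 + \left(-60\right)^{2}} = \sqrt{-320 + 3600} = \sqrt{3280} = 4 \sqrt{205}$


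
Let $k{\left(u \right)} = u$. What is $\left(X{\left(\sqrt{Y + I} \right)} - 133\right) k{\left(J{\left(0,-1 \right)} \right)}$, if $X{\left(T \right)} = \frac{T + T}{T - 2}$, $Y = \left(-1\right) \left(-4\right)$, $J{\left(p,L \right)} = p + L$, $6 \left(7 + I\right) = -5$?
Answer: $\frac{6205}{47} + \frac{4 i \sqrt{138}}{47} \approx 132.02 + 0.99977 i$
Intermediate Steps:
$I = - \frac{47}{6}$ ($I = -7 + \frac{1}{6} \left(-5\right) = -7 - \frac{5}{6} = - \frac{47}{6} \approx -7.8333$)
$J{\left(p,L \right)} = L + p$
$Y = 4$
$X{\left(T \right)} = \frac{2 T}{-2 + T}$
$\left(X{\left(\sqrt{Y + I} \right)} - 133\right) k{\left(J{\left(0,-1 \right)} \right)} = \left(\frac{2 \sqrt{4 - \frac{47}{6}}}{-2 + \sqrt{4 - \frac{47}{6}}} - 133\right) \left(-1 + 0\right) = \left(\frac{2 \sqrt{- \frac{23}{6}}}{-2 + \sqrt{- \frac{23}{6}}} - 133\right) \left(-1\right) = \left(\frac{2 \frac{i \sqrt{138}}{6}}{-2 + \frac{i \sqrt{138}}{6}} - 133\right) \left(-1\right) = \left(\frac{i \sqrt{138}}{3 \left(-2 + \frac{i \sqrt{138}}{6}\right)} - 133\right) \left(-1\right) = \left(-133 + \frac{i \sqrt{138}}{3 \left(-2 + \frac{i \sqrt{138}}{6}\right)}\right) \left(-1\right) = 133 - \frac{i \sqrt{138}}{3 \left(-2 + \frac{i \sqrt{138}}{6}\right)}$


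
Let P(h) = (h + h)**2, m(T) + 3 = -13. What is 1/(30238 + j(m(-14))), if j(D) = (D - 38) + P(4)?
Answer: 1/30248 ≈ 3.3060e-5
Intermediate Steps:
m(T) = -16 (m(T) = -3 - 13 = -16)
P(h) = 4*h**2 (P(h) = (2*h)**2 = 4*h**2)
j(D) = 26 + D (j(D) = (D - 38) + 4*4**2 = (-38 + D) + 4*16 = (-38 + D) + 64 = 26 + D)
1/(30238 + j(m(-14))) = 1/(30238 + (26 - 16)) = 1/(30238 + 10) = 1/30248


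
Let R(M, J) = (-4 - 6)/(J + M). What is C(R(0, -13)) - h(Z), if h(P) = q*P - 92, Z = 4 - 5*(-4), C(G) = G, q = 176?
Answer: -53706/13 ≈ -4131.2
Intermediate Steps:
R(M, J) = -10/(J + M)
Z = 24 (Z = 4 + 20 = 24)
h(P) = -92 + 176*P (h(P) = 176*P - 92 = -92 + 176*P)
C(R(0, -13)) - h(Z) = -10/(-13 + 0) - (-92 + 176*24) = -10/(-13) - (-92 + 4224) = -10*(-1/13) - 1*4132 = 10/13 - 4132 = -53706/13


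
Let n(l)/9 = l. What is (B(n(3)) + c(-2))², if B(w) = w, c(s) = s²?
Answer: 961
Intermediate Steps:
n(l) = 9*l
(B(n(3)) + c(-2))² = (9*3 + (-2)²)² = (27 + 4)² = 31² = 961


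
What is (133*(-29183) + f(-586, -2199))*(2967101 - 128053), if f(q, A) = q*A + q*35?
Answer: -7419099600280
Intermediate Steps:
f(q, A) = 35*q + A*q (f(q, A) = A*q + 35*q = 35*q + A*q)
(133*(-29183) + f(-586, -2199))*(2967101 - 128053) = (133*(-29183) - 586*(35 - 2199))*(2967101 - 128053) = (-3881339 - 586*(-2164))*2839048 = (-3881339 + 1268104)*2839048 = -2613235*2839048 = -7419099600280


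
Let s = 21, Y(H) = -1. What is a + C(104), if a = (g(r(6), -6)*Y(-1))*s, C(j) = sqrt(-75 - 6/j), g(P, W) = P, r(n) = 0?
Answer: I*sqrt(50739)/26 ≈ 8.6636*I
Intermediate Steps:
a = 0 (a = (0*(-1))*21 = 0*21 = 0)
a + C(104) = 0 + sqrt(-75 - 6/104) = 0 + sqrt(-75 - 6*1/104) = 0 + sqrt(-75 - 3/52) = 0 + sqrt(-3903/52) = 0 + I*sqrt(50739)/26 = I*sqrt(50739)/26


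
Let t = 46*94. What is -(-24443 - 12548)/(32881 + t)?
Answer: 36991/37205 ≈ 0.99425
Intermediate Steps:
t = 4324
-(-24443 - 12548)/(32881 + t) = -(-24443 - 12548)/(32881 + 4324) = -(-36991)/37205 = -1*(-36991/37205) = 36991/37205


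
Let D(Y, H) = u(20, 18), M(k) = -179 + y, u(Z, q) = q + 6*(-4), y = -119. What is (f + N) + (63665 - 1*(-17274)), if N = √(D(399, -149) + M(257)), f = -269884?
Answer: -188945 + 4*I*√19 ≈ -1.8895e+5 + 17.436*I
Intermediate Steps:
u(Z, q) = -24 + q (u(Z, q) = q - 24 = -24 + q)
M(k) = -298 (M(k) = -179 - 119 = -298)
D(Y, H) = -6 (D(Y, H) = -24 + 18 = -6)
N = 4*I*√19 (N = √(-6 - 298) = √(-304) = 4*I*√19 ≈ 17.436*I)
(f + N) + (63665 - 1*(-17274)) = (-269884 + 4*I*√19) + (63665 - 1*(-17274)) = (-269884 + 4*I*√19) + (63665 + 17274) = (-269884 + 4*I*√19) + 80939 = -188945 + 4*I*√19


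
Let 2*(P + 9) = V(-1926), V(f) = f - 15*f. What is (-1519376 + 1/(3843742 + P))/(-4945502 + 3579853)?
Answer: 5860559897839/5267601807535 ≈ 1.1126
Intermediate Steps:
V(f) = -14*f
P = 13473 (P = -9 + (-14*(-1926))/2 = -9 + (1/2)*26964 = -9 + 13482 = 13473)
(-1519376 + 1/(3843742 + P))/(-4945502 + 3579853) = (-1519376 + 1/(3843742 + 13473))/(-4945502 + 3579853) = (-1519376 + 1/3857215)/(-1365649) = (-1519376 + 1/3857215)*(-1/1365649) = -5860559897839/3857215*(-1/1365649) = 5860559897839/5267601807535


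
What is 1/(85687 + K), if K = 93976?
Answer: 1/179663 ≈ 5.5660e-6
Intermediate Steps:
1/(85687 + K) = 1/(85687 + 93976) = 1/179663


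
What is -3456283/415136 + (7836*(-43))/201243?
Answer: -278477334899/27847738016 ≈ -10.000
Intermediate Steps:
-3456283/415136 + (7836*(-43))/201243 = -3456283*1/415136 - 336948*1/201243 = -3456283/415136 - 112316/67081 = -278477334899/27847738016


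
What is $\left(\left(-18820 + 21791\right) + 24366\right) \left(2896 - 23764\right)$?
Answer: $-570468516$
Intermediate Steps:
$\left(\left(-18820 + 21791\right) + 24366\right) \left(2896 - 23764\right) = \left(2971 + 24366\right) \left(-20868\right) = 27337 \left(-20868\right) = -570468516$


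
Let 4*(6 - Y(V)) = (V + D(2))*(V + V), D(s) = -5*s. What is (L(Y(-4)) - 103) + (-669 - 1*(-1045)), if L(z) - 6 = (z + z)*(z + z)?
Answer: 2215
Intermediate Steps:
Y(V) = 6 - V*(-10 + V)/2 (Y(V) = 6 - (V - 5*2)*(V + V)/4 = 6 - (V - 10)*2*V/4 = 6 - (-10 + V)*2*V/4 = 6 - V*(-10 + V)/2)
L(z) = 6 + 4*z² (L(z) = 6 + (z + z)*(z + z) = 6 + (2*z)*(2*z) = 6 + 4*z²)
(L(Y(-4)) - 103) + (-669 - 1*(-1045)) = ((6 + 4*(6 + 5*(-4) - ½*(-4)²)²) - 103) + (-669 - 1*(-1045)) = ((6 + 4*(6 - 20 - ½*16)²) - 103) + (-669 + 1045) = ((6 + 4*(6 - 20 - 8)²) - 103) + 376 = ((6 + 4*(-22)²) - 103) + 376 = ((6 + 4*484) - 103) + 376 = ((6 + 1936) - 103) + 376 = (1942 - 103) + 376 = 1839 + 376 = 2215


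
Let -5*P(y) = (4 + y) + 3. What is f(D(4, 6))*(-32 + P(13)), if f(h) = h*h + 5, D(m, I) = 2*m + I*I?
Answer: -69876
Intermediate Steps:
D(m, I) = I**2 + 2*m (D(m, I) = 2*m + I**2 = I**2 + 2*m)
f(h) = 5 + h**2 (f(h) = h**2 + 5 = 5 + h**2)
P(y) = -7/5 - y/5 (P(y) = -((4 + y) + 3)/5 = -(7 + y)/5 = -7/5 - y/5)
f(D(4, 6))*(-32 + P(13)) = (5 + (6**2 + 2*4)**2)*(-32 + (-7/5 - 1/5*13)) = (5 + (36 + 8)**2)*(-32 + (-7/5 - 13/5)) = (5 + 44**2)*(-32 - 4) = (5 + 1936)*(-36) = 1941*(-36) = -69876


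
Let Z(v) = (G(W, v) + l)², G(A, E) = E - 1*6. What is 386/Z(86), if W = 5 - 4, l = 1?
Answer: 386/6561 ≈ 0.058832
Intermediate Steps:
W = 1
G(A, E) = -6 + E (G(A, E) = E - 6 = -6 + E)
Z(v) = (-5 + v)² (Z(v) = ((-6 + v) + 1)² = (-5 + v)²)
386/Z(86) = 386/((-5 + 86)²) = 386/(81²) = 386/6561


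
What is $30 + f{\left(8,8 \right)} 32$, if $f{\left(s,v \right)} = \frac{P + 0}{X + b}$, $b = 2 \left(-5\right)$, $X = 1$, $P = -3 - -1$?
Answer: $\frac{334}{9} \approx 37.111$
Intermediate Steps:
$P = -2$ ($P = -3 + 1 = -2$)
$b = -10$
$f{\left(s,v \right)} = \frac{2}{9}$ ($f{\left(s,v \right)} = \frac{-2 + 0}{1 - 10} = - \frac{2}{-9} = \left(-2\right) \left(- \frac{1}{9}\right) = \frac{2}{9}$)
$30 + f{\left(8,8 \right)} 32 = 30 + \frac{2}{9} \cdot 32 = 30 + \frac{64}{9} = \frac{334}{9}$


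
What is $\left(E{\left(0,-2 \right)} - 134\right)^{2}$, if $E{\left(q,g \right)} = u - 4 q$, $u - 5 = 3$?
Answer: $15876$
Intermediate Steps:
$u = 8$ ($u = 5 + 3 = 8$)
$E{\left(q,g \right)} = 8 - 4 q$
$\left(E{\left(0,-2 \right)} - 134\right)^{2} = \left(\left(8 - 0\right) - 134\right)^{2} = \left(\left(8 + 0\right) - 134\right)^{2} = \left(8 - 134\right)^{2} = \left(-126\right)^{2} = 15876$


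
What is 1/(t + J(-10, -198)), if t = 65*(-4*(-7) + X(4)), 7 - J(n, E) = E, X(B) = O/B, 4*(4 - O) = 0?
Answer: 1/2090 ≈ 0.00047847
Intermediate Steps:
O = 4 (O = 4 - ¼*0 = 4 + 0 = 4)
X(B) = 4/B
J(n, E) = 7 - E
t = 1885 (t = 65*(-4*(-7) + 4/4) = 65*(28 + 4*(¼)) = 65*(28 + 1) = 65*29 = 1885)
1/(t + J(-10, -198)) = 1/(1885 + (7 - 1*(-198))) = 1/(1885 + (7 + 198)) = 1/(1885 + 205) = 1/2090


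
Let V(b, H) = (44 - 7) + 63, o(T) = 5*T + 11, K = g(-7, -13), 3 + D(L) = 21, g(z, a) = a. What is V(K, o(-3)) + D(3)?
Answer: 118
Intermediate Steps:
D(L) = 18 (D(L) = -3 + 21 = 18)
K = -13
o(T) = 11 + 5*T
V(b, H) = 100 (V(b, H) = 37 + 63 = 100)
V(K, o(-3)) + D(3) = 100 + 18 = 118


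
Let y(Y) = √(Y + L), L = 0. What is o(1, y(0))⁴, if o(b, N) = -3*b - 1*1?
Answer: 256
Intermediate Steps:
y(Y) = √Y (y(Y) = √(Y + 0) = √Y)
o(b, N) = -1 - 3*b (o(b, N) = -3*b - 1 = -1 - 3*b)
o(1, y(0))⁴ = (-1 - 3*1)⁴ = (-1 - 3)⁴ = (-4)⁴ = 256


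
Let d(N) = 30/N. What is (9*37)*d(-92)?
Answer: -4995/46 ≈ -108.59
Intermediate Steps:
(9*37)*d(-92) = (9*37)*(30/(-92)) = 333*(30*(-1/92)) = 333*(-15/46) = -4995/46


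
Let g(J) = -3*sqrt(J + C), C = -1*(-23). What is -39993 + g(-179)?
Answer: -39993 - 6*I*sqrt(39) ≈ -39993.0 - 37.47*I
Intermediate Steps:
C = 23
g(J) = -3*sqrt(23 + J) (g(J) = -3*sqrt(J + 23) = -3*sqrt(23 + J))
-39993 + g(-179) = -39993 - 3*sqrt(23 - 179) = -39993 - 6*I*sqrt(39)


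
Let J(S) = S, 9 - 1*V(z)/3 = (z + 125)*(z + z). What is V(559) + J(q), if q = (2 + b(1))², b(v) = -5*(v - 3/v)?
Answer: -2293965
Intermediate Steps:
V(z) = 27 - 6*z*(125 + z) (V(z) = 27 - 3*(z + 125)*(z + z) = 27 - 3*(125 + z)*2*z = 27 - 6*z*(125 + z))
b(v) = -5*v + 15/v
q = 144 (q = (2 + (-5*1 + 15/1))² = (2 + (-5 + 15*1))² = (2 + (-5 + 15))² = (2 + 10)² = 12² = 144)
V(559) + J(q) = (27 - 750*559 - 6*559²) + 144 = (27 - 419250 - 6*312481) + 144 = (27 - 419250 - 1874886) + 144 = -2294109 + 144 = -2293965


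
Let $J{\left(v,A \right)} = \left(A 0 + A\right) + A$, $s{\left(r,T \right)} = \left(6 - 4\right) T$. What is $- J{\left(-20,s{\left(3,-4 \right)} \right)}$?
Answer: $16$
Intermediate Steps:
$s{\left(r,T \right)} = 2 T$
$J{\left(v,A \right)} = 2 A$ ($J{\left(v,A \right)} = \left(0 + A\right) + A = A + A = 2 A$)
$- J{\left(-20,s{\left(3,-4 \right)} \right)} = - 2 \cdot 2 \left(-4\right) = - 2 \left(-8\right) = \left(-1\right) \left(-16\right) = 16$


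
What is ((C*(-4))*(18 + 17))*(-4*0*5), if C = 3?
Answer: 0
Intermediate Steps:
((C*(-4))*(18 + 17))*(-4*0*5) = ((3*(-4))*(18 + 17))*(-4*0*5) = (-12*35)*(0*5) = -420*0 = 0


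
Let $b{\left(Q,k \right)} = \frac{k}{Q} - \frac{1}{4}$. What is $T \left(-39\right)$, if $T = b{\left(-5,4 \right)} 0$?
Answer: $0$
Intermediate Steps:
$b{\left(Q,k \right)} = - \frac{1}{4} + \frac{k}{Q}$ ($b{\left(Q,k \right)} = \frac{k}{Q} - \frac{1}{4} = - \frac{1}{4} + \frac{k}{Q}$)
$T = 0$ ($T = \frac{4 - - \frac{5}{4}}{-5} \cdot 0 = - \frac{4 + \frac{5}{4}}{5} \cdot 0 = \left(- \frac{1}{5}\right) \frac{21}{4} \cdot 0 = \left(- \frac{21}{20}\right) 0 = 0$)
$T \left(-39\right) = 0 \left(-39\right) = 0$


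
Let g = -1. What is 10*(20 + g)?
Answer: 190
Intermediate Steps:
10*(20 + g) = 10*(20 - 1) = 10*19 = 190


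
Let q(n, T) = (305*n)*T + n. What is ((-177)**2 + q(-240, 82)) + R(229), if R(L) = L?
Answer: -5971082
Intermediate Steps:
q(n, T) = n + 305*T*n (q(n, T) = 305*T*n + n = n + 305*T*n)
((-177)**2 + q(-240, 82)) + R(229) = ((-177)**2 - 240*(1 + 305*82)) + 229 = (31329 - 240*(1 + 25010)) + 229 = (31329 - 240*25011) + 229 = (31329 - 6002640) + 229 = -5971311 + 229 = -5971082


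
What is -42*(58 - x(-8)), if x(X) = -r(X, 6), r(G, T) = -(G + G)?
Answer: -3108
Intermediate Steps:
r(G, T) = -2*G
x(X) = 2*X (x(X) = -(-2)*X = 2*X)
-42*(58 - x(-8)) = -42*(58 - 2*(-8)) = -42*(58 - 1*(-16)) = -42*(58 + 16) = -42*74 = -3108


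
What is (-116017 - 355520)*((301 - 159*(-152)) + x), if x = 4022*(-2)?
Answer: -7744995225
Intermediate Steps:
x = -8044
(-116017 - 355520)*((301 - 159*(-152)) + x) = (-116017 - 355520)*((301 - 159*(-152)) - 8044) = -471537*((301 + 24168) - 8044) = -471537*(24469 - 8044) = -471537*16425 = -7744995225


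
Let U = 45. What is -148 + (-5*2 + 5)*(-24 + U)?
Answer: -253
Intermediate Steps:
-148 + (-5*2 + 5)*(-24 + U) = -148 + (-5*2 + 5)*(-24 + 45) = -148 + (-10 + 5)*21 = -148 - 5*21 = -148 - 105 = -253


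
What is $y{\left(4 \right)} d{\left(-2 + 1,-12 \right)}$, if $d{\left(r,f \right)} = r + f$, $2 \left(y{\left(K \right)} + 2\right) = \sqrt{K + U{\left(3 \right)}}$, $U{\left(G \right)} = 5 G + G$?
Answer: $26 - \frac{13 \sqrt{22}}{2} \approx -4.4877$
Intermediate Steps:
$U{\left(G \right)} = 6 G$
$y{\left(K \right)} = -2 + \frac{\sqrt{18 + K}}{2}$ ($y{\left(K \right)} = -2 + \frac{\sqrt{K + 6 \cdot 3}}{2} = -2 + \frac{\sqrt{K + 18}}{2} = -2 + \frac{\sqrt{18 + K}}{2}$)
$d{\left(r,f \right)} = f + r$
$y{\left(4 \right)} d{\left(-2 + 1,-12 \right)} = \left(-2 + \frac{\sqrt{18 + 4}}{2}\right) \left(-12 + \left(-2 + 1\right)\right) = \left(-2 + \frac{\sqrt{22}}{2}\right) \left(-12 - 1\right) = \left(-2 + \frac{\sqrt{22}}{2}\right) \left(-13\right) = 26 - \frac{13 \sqrt{22}}{2}$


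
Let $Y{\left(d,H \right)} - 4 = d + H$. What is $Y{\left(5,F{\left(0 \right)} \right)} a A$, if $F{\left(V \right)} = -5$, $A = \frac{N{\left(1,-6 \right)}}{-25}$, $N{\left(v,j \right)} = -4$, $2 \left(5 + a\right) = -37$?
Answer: $- \frac{376}{25} \approx -15.04$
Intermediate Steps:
$a = - \frac{47}{2}$ ($a = -5 + \frac{1}{2} \left(-37\right) = -5 - \frac{37}{2} = - \frac{47}{2} \approx -23.5$)
$A = \frac{4}{25}$ ($A = - \frac{4}{-25} = \left(-4\right) \left(- \frac{1}{25}\right) = \frac{4}{25} \approx 0.16$)
$Y{\left(d,H \right)} = 4 + H + d$ ($Y{\left(d,H \right)} = 4 + \left(d + H\right) = 4 + \left(H + d\right) = 4 + H + d$)
$Y{\left(5,F{\left(0 \right)} \right)} a A = \left(4 - 5 + 5\right) \left(- \frac{47}{2}\right) \frac{4}{25} = 4 \left(- \frac{47}{2}\right) \frac{4}{25} = \left(-94\right) \frac{4}{25} = - \frac{376}{25}$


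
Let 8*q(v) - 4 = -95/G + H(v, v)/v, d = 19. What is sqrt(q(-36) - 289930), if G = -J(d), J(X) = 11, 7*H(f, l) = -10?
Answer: I*sqrt(247533922867)/924 ≈ 538.45*I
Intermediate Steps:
H(f, l) = -10/7 (H(f, l) = (1/7)*(-10) = -10/7)
G = -11 (G = -1*11 = -11)
q(v) = 139/88 - 5/(28*v) (q(v) = 1/2 + (-95/(-11) - 10/(7*v))/8 = 1/2 + (-95*(-1/11) - 10/(7*v))/8 = 1/2 + (95/11 - 10/(7*v))/8 = 1/2 + (95/88 - 5/(28*v)) = 139/88 - 5/(28*v))
sqrt(q(-36) - 289930) = sqrt((1/616)*(-110 + 973*(-36))/(-36) - 289930) = sqrt((1/616)*(-1/36)*(-110 - 35028) - 289930) = sqrt((1/616)*(-1/36)*(-35138) - 289930) = sqrt(17569/11088 - 289930) = sqrt(-3214726271/11088) = I*sqrt(247533922867)/924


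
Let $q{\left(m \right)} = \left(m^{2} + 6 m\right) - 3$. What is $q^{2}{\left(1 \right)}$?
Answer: $16$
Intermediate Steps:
$q{\left(m \right)} = -3 + m^{2} + 6 m$
$q^{2}{\left(1 \right)} = \left(-3 + 1^{2} + 6 \cdot 1\right)^{2} = \left(-3 + 1 + 6\right)^{2} = 4^{2} = 16$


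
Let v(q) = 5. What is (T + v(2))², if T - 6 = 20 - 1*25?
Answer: 36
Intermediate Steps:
T = 1 (T = 6 + (20 - 1*25) = 6 + (20 - 25) = 6 - 5 = 1)
(T + v(2))² = (1 + 5)² = 6² = 36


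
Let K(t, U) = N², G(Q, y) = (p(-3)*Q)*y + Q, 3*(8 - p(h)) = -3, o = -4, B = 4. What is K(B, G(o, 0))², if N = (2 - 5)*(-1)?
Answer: 81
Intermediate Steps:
p(h) = 9 (p(h) = 8 - ⅓*(-3) = 8 + 1 = 9)
G(Q, y) = Q + 9*Q*y (G(Q, y) = (9*Q)*y + Q = 9*Q*y + Q = Q + 9*Q*y)
N = 3 (N = -3*(-1) = 3)
K(t, U) = 9 (K(t, U) = 3² = 9)
K(B, G(o, 0))² = 9² = 81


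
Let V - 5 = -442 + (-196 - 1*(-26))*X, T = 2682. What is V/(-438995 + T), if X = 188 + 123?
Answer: 53307/436313 ≈ 0.12218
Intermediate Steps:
X = 311
V = -53307 (V = 5 + (-442 + (-196 - 1*(-26))*311) = 5 + (-442 + (-196 + 26)*311) = 5 + (-442 - 170*311) = 5 + (-442 - 52870) = 5 - 53312 = -53307)
V/(-438995 + T) = -53307/(-438995 + 2682) = -53307/(-436313) = -53307*(-1/436313) = 53307/436313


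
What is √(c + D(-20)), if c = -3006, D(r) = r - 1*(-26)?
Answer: 10*I*√30 ≈ 54.772*I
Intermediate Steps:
D(r) = 26 + r (D(r) = r + 26 = 26 + r)
√(c + D(-20)) = √(-3006 + (26 - 20)) = √(-3006 + 6) = √(-3000) = 10*I*√30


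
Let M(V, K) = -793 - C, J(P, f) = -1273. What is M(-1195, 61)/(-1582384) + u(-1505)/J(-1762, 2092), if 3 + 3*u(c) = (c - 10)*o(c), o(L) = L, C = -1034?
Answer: -1202650124009/2014374832 ≈ -597.03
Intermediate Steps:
M(V, K) = 241 (M(V, K) = -793 - 1*(-1034) = -793 + 1034 = 241)
u(c) = -1 + c*(-10 + c)/3 (u(c) = -1 + ((c - 10)*c)/3 = -1 + ((-10 + c)*c)/3 = -1 + (c*(-10 + c))/3 = -1 + c*(-10 + c)/3)
M(-1195, 61)/(-1582384) + u(-1505)/J(-1762, 2092) = 241/(-1582384) + (-1 - 10/3*(-1505) + (1/3)*(-1505)**2)/(-1273) = 241*(-1/1582384) + (-1 + 15050/3 + (1/3)*2265025)*(-1/1273) = -241/1582384 + (-1 + 15050/3 + 2265025/3)*(-1/1273) = -241/1582384 + 760024*(-1/1273) = -241/1582384 - 760024/1273 = -1202650124009/2014374832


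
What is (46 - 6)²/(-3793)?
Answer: -1600/3793 ≈ -0.42183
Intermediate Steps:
(46 - 6)²/(-3793) = 40²*(-1/3793) = 1600*(-1/3793) = -1600/3793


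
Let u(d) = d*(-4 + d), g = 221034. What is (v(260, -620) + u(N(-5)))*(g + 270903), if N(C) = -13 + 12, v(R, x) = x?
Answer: -302541255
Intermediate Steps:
N(C) = -1
(v(260, -620) + u(N(-5)))*(g + 270903) = (-620 - (-4 - 1))*(221034 + 270903) = (-620 - 1*(-5))*491937 = (-620 + 5)*491937 = -615*491937 = -302541255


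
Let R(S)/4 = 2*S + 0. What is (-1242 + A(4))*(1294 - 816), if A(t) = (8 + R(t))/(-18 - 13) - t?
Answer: -18482348/31 ≈ -5.9621e+5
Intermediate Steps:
R(S) = 8*S (R(S) = 4*(2*S + 0) = 4*(2*S) = 8*S)
A(t) = -8/31 - 39*t/31 (A(t) = (8 + 8*t)/(-18 - 13) - t = (8 + 8*t)/(-31) - t = (8 + 8*t)*(-1/31) - t = (-8/31 - 8*t/31) - t = -8/31 - 39*t/31)
(-1242 + A(4))*(1294 - 816) = (-1242 + (-8/31 - 39/31*4))*(1294 - 816) = (-1242 + (-8/31 - 156/31))*478 = (-1242 - 164/31)*478 = -38666/31*478 = -18482348/31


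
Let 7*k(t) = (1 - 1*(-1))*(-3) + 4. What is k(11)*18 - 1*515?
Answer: -3641/7 ≈ -520.14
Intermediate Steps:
k(t) = -2/7 (k(t) = ((1 - 1*(-1))*(-3) + 4)/7 = ((1 + 1)*(-3) + 4)/7 = (2*(-3) + 4)/7 = (-6 + 4)/7 = (⅐)*(-2) = -2/7)
k(11)*18 - 1*515 = -2/7*18 - 1*515 = -36/7 - 515 = -3641/7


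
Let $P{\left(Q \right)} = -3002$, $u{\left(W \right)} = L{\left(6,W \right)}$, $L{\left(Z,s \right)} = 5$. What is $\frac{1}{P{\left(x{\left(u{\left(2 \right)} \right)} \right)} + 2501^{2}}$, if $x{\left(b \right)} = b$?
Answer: $\frac{1}{6251999} \approx 1.5995 \cdot 10^{-7}$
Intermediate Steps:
$u{\left(W \right)} = 5$
$\frac{1}{P{\left(x{\left(u{\left(2 \right)} \right)} \right)} + 2501^{2}} = \frac{1}{-3002 + 2501^{2}} = \frac{1}{-3002 + 6255001} = \frac{1}{6251999}$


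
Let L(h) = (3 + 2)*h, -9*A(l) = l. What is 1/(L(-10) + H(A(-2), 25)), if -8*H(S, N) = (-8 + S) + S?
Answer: -18/883 ≈ -0.020385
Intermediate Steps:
A(l) = -l/9
L(h) = 5*h
H(S, N) = 1 - S/4 (H(S, N) = -((-8 + S) + S)/8 = -(-8 + 2*S)/8 = 1 - S/4)
1/(L(-10) + H(A(-2), 25)) = 1/(5*(-10) + (1 - (-1)*(-2)/36)) = 1/(-50 + (1 - 1/4*2/9)) = 1/(-50 + (1 - 1/18)) = 1/(-50 + 17/18) = 1/(-883/18) = -18/883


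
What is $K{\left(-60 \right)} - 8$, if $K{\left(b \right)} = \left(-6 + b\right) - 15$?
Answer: $-89$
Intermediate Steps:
$K{\left(b \right)} = -21 + b$
$K{\left(-60 \right)} - 8 = \left(-21 - 60\right) - 8 = -81 - 8 = -89$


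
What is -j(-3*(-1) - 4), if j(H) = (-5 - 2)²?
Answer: -49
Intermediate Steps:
j(H) = 49 (j(H) = (-7)² = 49)
-j(-3*(-1) - 4) = -1*49 = -49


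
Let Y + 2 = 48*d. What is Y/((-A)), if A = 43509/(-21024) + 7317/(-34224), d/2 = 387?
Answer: 185627553600/11408921 ≈ 16270.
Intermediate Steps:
d = 774 (d = 2*387 = 774)
Y = 37150 (Y = -2 + 48*774 = -2 + 37152 = 37150)
A = -11408921/4996704 (A = 43509*(-1/21024) + 7317*(-1/34224) = -14503/7008 - 2439/11408 = -11408921/4996704 ≈ -2.2833)
Y/((-A)) = 37150/((-1*(-11408921/4996704))) = 37150/(11408921/4996704) = 37150*(4996704/11408921) = 185627553600/11408921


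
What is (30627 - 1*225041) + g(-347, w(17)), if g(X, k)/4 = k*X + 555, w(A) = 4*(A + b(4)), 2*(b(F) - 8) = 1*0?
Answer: -330994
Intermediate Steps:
b(F) = 8 (b(F) = 8 + (1*0)/2 = 8 + (½)*0 = 8 + 0 = 8)
w(A) = 32 + 4*A (w(A) = 4*(A + 8) = 4*(8 + A) = 32 + 4*A)
g(X, k) = 2220 + 4*X*k (g(X, k) = 4*(k*X + 555) = 4*(X*k + 555) = 4*(555 + X*k) = 2220 + 4*X*k)
(30627 - 1*225041) + g(-347, w(17)) = (30627 - 1*225041) + (2220 + 4*(-347)*(32 + 4*17)) = (30627 - 225041) + (2220 + 4*(-347)*(32 + 68)) = -194414 + (2220 + 4*(-347)*100) = -194414 + (2220 - 138800) = -194414 - 136580 = -330994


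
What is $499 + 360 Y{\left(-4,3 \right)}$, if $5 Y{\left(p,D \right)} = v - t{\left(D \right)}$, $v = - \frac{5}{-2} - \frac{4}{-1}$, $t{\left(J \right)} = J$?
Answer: $751$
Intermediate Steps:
$v = \frac{13}{2}$ ($v = \left(-5\right) \left(- \frac{1}{2}\right) - -4 = \frac{5}{2} + 4 = \frac{13}{2} \approx 6.5$)
$Y{\left(p,D \right)} = \frac{13}{10} - \frac{D}{5}$ ($Y{\left(p,D \right)} = \frac{\frac{13}{2} - D}{5} = \frac{13}{10} - \frac{D}{5}$)
$499 + 360 Y{\left(-4,3 \right)} = 499 + 360 \left(\frac{13}{10} - \frac{3}{5}\right) = 499 + 360 \cdot \frac{7}{10} = 499 + 252 = 751$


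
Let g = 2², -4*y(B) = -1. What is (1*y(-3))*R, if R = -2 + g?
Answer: ½ ≈ 0.50000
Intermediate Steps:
y(B) = ¼ (y(B) = -¼*(-1) = ¼)
g = 4
R = 2 (R = -2 + 4 = 2)
(1*y(-3))*R = (1*(¼))*2 = (¼)*2 = ½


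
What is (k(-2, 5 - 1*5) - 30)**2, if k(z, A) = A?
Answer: 900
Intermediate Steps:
(k(-2, 5 - 1*5) - 30)**2 = ((5 - 1*5) - 30)**2 = ((5 - 5) - 30)**2 = (0 - 30)**2 = (-30)**2 = 900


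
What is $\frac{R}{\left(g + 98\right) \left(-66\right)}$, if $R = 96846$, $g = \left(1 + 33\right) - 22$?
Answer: $- \frac{16141}{1210} \approx -13.34$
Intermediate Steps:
$g = 12$ ($g = 34 - 22 = 12$)
$\frac{R}{\left(g + 98\right) \left(-66\right)} = \frac{96846}{\left(12 + 98\right) \left(-66\right)} = \frac{96846}{110 \left(-66\right)} = \frac{96846}{-7260} = 96846 \left(- \frac{1}{7260}\right) = - \frac{16141}{1210}$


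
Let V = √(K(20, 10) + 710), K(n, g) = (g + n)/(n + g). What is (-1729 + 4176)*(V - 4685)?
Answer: -11464195 + 7341*√79 ≈ -1.1399e+7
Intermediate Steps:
K(n, g) = 1 (K(n, g) = (g + n)/(g + n) = 1)
V = 3*√79 (V = √(1 + 710) = √711 = 3*√79 ≈ 26.665)
(-1729 + 4176)*(V - 4685) = (-1729 + 4176)*(3*√79 - 4685) = 2447*(-4685 + 3*√79) = -11464195 + 7341*√79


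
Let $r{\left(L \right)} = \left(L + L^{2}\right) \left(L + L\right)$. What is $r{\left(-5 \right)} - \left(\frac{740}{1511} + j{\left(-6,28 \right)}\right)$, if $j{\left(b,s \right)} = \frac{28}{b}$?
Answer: $- \frac{887666}{4533} \approx -195.82$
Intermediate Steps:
$r{\left(L \right)} = 2 L \left(L + L^{2}\right)$ ($r{\left(L \right)} = \left(L + L^{2}\right) 2 L = 2 L \left(L + L^{2}\right)$)
$r{\left(-5 \right)} - \left(\frac{740}{1511} + j{\left(-6,28 \right)}\right) = 2 \left(-5\right)^{2} \left(1 - 5\right) - \left(- \frac{14}{3} + \frac{740}{1511}\right) = 2 \cdot 25 \left(-4\right) - \left(\frac{740}{1511} + 28 \left(- \frac{1}{6}\right)\right) = -200 - - \frac{18934}{4533} = -200 + \left(- \frac{740}{1511} + \frac{14}{3}\right) = -200 + \frac{18934}{4533} = - \frac{887666}{4533}$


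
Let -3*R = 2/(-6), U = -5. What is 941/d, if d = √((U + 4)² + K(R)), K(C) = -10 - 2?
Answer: -941*I*√11/11 ≈ -283.72*I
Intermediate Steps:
R = ⅑ (R = -2/(3*(-6)) = -2*(-1)/(3*6) = -⅓*(-⅓) = ⅑ ≈ 0.11111)
K(C) = -12
d = I*√11 (d = √((-5 + 4)² - 12) = √((-1)² - 12) = √(1 - 12) = √(-11) = I*√11 ≈ 3.3166*I)
941/d = 941/((I*√11)) = 941*(-I*√11/11) = -941*I*√11/11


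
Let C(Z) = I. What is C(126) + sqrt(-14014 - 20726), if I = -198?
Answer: -198 + 6*I*sqrt(965) ≈ -198.0 + 186.39*I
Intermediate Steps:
C(Z) = -198
C(126) + sqrt(-14014 - 20726) = -198 + sqrt(-14014 - 20726) = -198 + sqrt(-34740) = -198 + 6*I*sqrt(965)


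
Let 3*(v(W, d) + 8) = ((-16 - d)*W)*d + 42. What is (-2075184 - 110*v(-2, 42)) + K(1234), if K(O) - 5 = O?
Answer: -2253245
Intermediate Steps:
K(O) = 5 + O
v(W, d) = 6 + W*d*(-16 - d)/3 (v(W, d) = -8 + (((-16 - d)*W)*d + 42)/3 = -8 + ((W*(-16 - d))*d + 42)/3 = -8 + (W*d*(-16 - d) + 42)/3 = -8 + (42 + W*d*(-16 - d))/3 = -8 + (14 + W*d*(-16 - d)/3) = 6 + W*d*(-16 - d)/3)
(-2075184 - 110*v(-2, 42)) + K(1234) = (-2075184 - 110*(6 - 16/3*(-2)*42 - ⅓*(-2)*42²)) + (5 + 1234) = (-2075184 - 110*(6 + 448 - ⅓*(-2)*1764)) + 1239 = (-2075184 - 110*(6 + 448 + 1176)) + 1239 = (-2075184 - 110*1630) + 1239 = (-2075184 - 179300) + 1239 = -2254484 + 1239 = -2253245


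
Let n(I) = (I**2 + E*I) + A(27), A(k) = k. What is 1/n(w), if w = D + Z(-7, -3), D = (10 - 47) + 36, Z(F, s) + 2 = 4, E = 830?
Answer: 1/858 ≈ 0.0011655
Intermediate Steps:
Z(F, s) = 2 (Z(F, s) = -2 + 4 = 2)
D = -1 (D = -37 + 36 = -1)
w = 1 (w = -1 + 2 = 1)
n(I) = 27 + I**2 + 830*I (n(I) = (I**2 + 830*I) + 27 = 27 + I**2 + 830*I)
1/n(w) = 1/(27 + 1**2 + 830*1) = 1/(27 + 1 + 830) = 1/858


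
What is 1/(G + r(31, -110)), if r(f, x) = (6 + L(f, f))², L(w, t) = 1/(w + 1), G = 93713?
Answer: 1024/95999361 ≈ 1.0667e-5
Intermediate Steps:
L(w, t) = 1/(1 + w)
r(f, x) = (6 + 1/(1 + f))²
1/(G + r(31, -110)) = 1/(93713 + (7 + 6*31)²/(1 + 31)²) = 1/(93713 + (7 + 186)²/32²) = 1/(93713 + (1/1024)*193²) = 1/(93713 + (1/1024)*37249) = 1/(93713 + 37249/1024) = 1/(95999361/1024) = 1024/95999361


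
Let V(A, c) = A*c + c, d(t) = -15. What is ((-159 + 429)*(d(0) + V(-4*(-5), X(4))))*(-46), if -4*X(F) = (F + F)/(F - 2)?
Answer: 447120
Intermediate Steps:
X(F) = -F/(2*(-2 + F)) (X(F) = -(F + F)/(4*(F - 2)) = -2*F/(4*(-2 + F)) = -F/(2*(-2 + F)))
V(A, c) = c + A*c
((-159 + 429)*(d(0) + V(-4*(-5), X(4))))*(-46) = ((-159 + 429)*(-15 + (-1*4/(-4 + 2*4))*(1 - 4*(-5))))*(-46) = (270*(-15 + (-1*4/(-4 + 8))*(1 + 20)))*(-46) = (270*(-15 - 1*4/4*21))*(-46) = (270*(-15 - 1*4*¼*21))*(-46) = (270*(-15 - 1*21))*(-46) = (270*(-15 - 21))*(-46) = (270*(-36))*(-46) = -9720*(-46) = 447120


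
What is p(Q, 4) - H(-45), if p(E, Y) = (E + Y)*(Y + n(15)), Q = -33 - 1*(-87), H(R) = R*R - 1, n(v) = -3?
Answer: -1966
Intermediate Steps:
H(R) = -1 + R² (H(R) = R² - 1 = -1 + R²)
Q = 54 (Q = -33 + 87 = 54)
p(E, Y) = (-3 + Y)*(E + Y) (p(E, Y) = (E + Y)*(Y - 3) = (E + Y)*(-3 + Y) = (-3 + Y)*(E + Y))
p(Q, 4) - H(-45) = (4² - 3*54 - 3*4 + 54*4) - (-1 + (-45)²) = (16 - 162 - 12 + 216) - (-1 + 2025) = 58 - 1*2024 = 58 - 2024 = -1966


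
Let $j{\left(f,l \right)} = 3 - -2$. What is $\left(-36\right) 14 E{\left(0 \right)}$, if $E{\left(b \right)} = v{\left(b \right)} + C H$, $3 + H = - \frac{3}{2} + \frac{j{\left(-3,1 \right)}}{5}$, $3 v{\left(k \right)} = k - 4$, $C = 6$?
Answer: $11256$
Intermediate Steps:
$j{\left(f,l \right)} = 5$ ($j{\left(f,l \right)} = 3 + 2 = 5$)
$v{\left(k \right)} = - \frac{4}{3} + \frac{k}{3}$ ($v{\left(k \right)} = \frac{k - 4}{3} = \frac{-4 + k}{3} = - \frac{4}{3} + \frac{k}{3}$)
$H = - \frac{7}{2}$ ($H = -3 + \left(- \frac{3}{2} + \frac{5}{5}\right) = -3 + \left(\left(-3\right) \frac{1}{2} + 5 \cdot \frac{1}{5}\right) = -3 + \left(- \frac{3}{2} + 1\right) = -3 - \frac{1}{2} = - \frac{7}{2} \approx -3.5$)
$E{\left(b \right)} = - \frac{67}{3} + \frac{b}{3}$ ($E{\left(b \right)} = \left(- \frac{4}{3} + \frac{b}{3}\right) + 6 \left(- \frac{7}{2}\right) = \left(- \frac{4}{3} + \frac{b}{3}\right) - 21 = - \frac{67}{3} + \frac{b}{3}$)
$\left(-36\right) 14 E{\left(0 \right)} = \left(-36\right) 14 \left(- \frac{67}{3} + \frac{1}{3} \cdot 0\right) = - 504 \left(- \frac{67}{3} + 0\right) = \left(-504\right) \left(- \frac{67}{3}\right) = 11256$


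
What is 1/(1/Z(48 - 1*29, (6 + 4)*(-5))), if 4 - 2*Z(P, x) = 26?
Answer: -11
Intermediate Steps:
Z(P, x) = -11 (Z(P, x) = 2 - ½*26 = 2 - 13 = -11)
1/(1/Z(48 - 1*29, (6 + 4)*(-5))) = 1/(1/(-11)) = 1/(-1/11) = -11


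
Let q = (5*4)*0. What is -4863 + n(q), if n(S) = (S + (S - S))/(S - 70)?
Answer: -4863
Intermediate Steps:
q = 0 (q = 20*0 = 0)
n(S) = S/(-70 + S) (n(S) = (S + 0)/(-70 + S) = S/(-70 + S))
-4863 + n(q) = -4863 + 0/(-70 + 0) = -4863 + 0/(-70) = -4863 + 0*(-1/70) = -4863 + 0 = -4863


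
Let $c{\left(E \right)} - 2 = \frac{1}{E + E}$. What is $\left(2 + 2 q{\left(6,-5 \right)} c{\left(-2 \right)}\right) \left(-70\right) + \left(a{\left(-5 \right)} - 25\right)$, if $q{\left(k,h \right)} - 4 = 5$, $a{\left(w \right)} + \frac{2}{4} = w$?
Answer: $- \frac{4751}{2} \approx -2375.5$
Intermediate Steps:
$a{\left(w \right)} = - \frac{1}{2} + w$
$c{\left(E \right)} = 2 + \frac{1}{2 E}$ ($c{\left(E \right)} = 2 + \frac{1}{E + E} = 2 + \frac{1}{2 E}$)
$q{\left(k,h \right)} = 9$ ($q{\left(k,h \right)} = 4 + 5 = 9$)
$\left(2 + 2 q{\left(6,-5 \right)} c{\left(-2 \right)}\right) \left(-70\right) + \left(a{\left(-5 \right)} - 25\right) = \left(2 + 2 \cdot 9 \left(2 + \frac{1}{2 \left(-2\right)}\right)\right) \left(-70\right) - \frac{61}{2} = \left(2 + 2 \cdot 9 \left(2 + \frac{1}{2} \left(- \frac{1}{2}\right)\right)\right) \left(-70\right) - \frac{61}{2} = \left(2 + 2 \cdot 9 \left(2 - \frac{1}{4}\right)\right) \left(-70\right) - \frac{61}{2} = \left(2 + 2 \cdot 9 \cdot \frac{7}{4}\right) \left(-70\right) - \frac{61}{2} = \left(2 + 2 \cdot \frac{63}{4}\right) \left(-70\right) - \frac{61}{2} = \left(2 + \frac{63}{2}\right) \left(-70\right) - \frac{61}{2} = \frac{67}{2} \left(-70\right) - \frac{61}{2} = -2345 - \frac{61}{2} = - \frac{4751}{2}$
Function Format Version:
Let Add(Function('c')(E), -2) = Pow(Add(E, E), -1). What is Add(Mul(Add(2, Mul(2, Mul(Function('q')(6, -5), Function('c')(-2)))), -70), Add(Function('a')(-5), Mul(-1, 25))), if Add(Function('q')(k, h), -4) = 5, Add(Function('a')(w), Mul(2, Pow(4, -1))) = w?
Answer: Rational(-4751, 2) ≈ -2375.5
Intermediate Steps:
Function('a')(w) = Add(Rational(-1, 2), w)
Function('c')(E) = Add(2, Mul(Rational(1, 2), Pow(E, -1))) (Function('c')(E) = Add(2, Pow(Add(E, E), -1)) = Add(2, Pow(Mul(2, E), -1)) = Add(2, Mul(Rational(1, 2), Pow(E, -1))))
Function('q')(k, h) = 9 (Function('q')(k, h) = Add(4, 5) = 9)
Add(Mul(Add(2, Mul(2, Mul(Function('q')(6, -5), Function('c')(-2)))), -70), Add(Function('a')(-5), Mul(-1, 25))) = Add(Mul(Add(2, Mul(2, Mul(9, Add(2, Mul(Rational(1, 2), Pow(-2, -1)))))), -70), Add(Add(Rational(-1, 2), -5), Mul(-1, 25))) = Add(Mul(Add(2, Mul(2, Mul(9, Add(2, Mul(Rational(1, 2), Rational(-1, 2)))))), -70), Add(Rational(-11, 2), -25)) = Add(Mul(Add(2, Mul(2, Mul(9, Add(2, Rational(-1, 4))))), -70), Rational(-61, 2)) = Add(Mul(Add(2, Mul(2, Mul(9, Rational(7, 4)))), -70), Rational(-61, 2)) = Add(Mul(Add(2, Mul(2, Rational(63, 4))), -70), Rational(-61, 2)) = Add(Mul(Add(2, Rational(63, 2)), -70), Rational(-61, 2)) = Add(Mul(Rational(67, 2), -70), Rational(-61, 2)) = Add(-2345, Rational(-61, 2)) = Rational(-4751, 2)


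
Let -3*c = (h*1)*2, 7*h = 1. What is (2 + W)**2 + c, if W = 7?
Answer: 1699/21 ≈ 80.905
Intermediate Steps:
h = 1/7 (h = (1/7)*1 = 1/7 ≈ 0.14286)
c = -2/21 (c = -(1/7)*1*2/3 = -2/21 ≈ -0.095238)
(2 + W)**2 + c = (2 + 7)**2 - 2/21 = 9**2 - 2/21 = 81 - 2/21 = 1699/21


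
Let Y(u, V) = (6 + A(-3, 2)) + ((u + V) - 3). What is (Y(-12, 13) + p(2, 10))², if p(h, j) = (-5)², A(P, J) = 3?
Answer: 1024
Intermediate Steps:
Y(u, V) = 6 + V + u (Y(u, V) = (6 + 3) + ((u + V) - 3) = 9 + ((V + u) - 3) = 9 + (-3 + V + u) = 6 + V + u)
p(h, j) = 25
(Y(-12, 13) + p(2, 10))² = ((6 + 13 - 12) + 25)² = (7 + 25)² = 32² = 1024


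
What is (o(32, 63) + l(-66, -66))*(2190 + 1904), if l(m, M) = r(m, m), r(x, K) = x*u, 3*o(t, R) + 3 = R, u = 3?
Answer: -728732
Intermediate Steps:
o(t, R) = -1 + R/3
r(x, K) = 3*x (r(x, K) = x*3 = 3*x)
l(m, M) = 3*m
(o(32, 63) + l(-66, -66))*(2190 + 1904) = ((-1 + (⅓)*63) + 3*(-66))*(2190 + 1904) = ((-1 + 21) - 198)*4094 = (20 - 198)*4094 = -178*4094 = -728732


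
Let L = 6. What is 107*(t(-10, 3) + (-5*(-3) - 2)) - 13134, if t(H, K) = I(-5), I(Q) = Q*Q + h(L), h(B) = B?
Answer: -8426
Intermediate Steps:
I(Q) = 6 + Q² (I(Q) = Q*Q + 6 = Q² + 6 = 6 + Q²)
t(H, K) = 31 (t(H, K) = 6 + (-5)² = 6 + 25 = 31)
107*(t(-10, 3) + (-5*(-3) - 2)) - 13134 = 107*(31 + (-5*(-3) - 2)) - 13134 = 107*(31 + (15 - 2)) - 13134 = 107*(31 + 13) - 13134 = 107*44 - 13134 = 4708 - 13134 = -8426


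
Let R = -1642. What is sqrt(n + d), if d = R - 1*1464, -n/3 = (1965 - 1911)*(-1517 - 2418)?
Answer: 2*sqrt(158591) ≈ 796.47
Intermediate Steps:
n = 637470 (n = -3*(1965 - 1911)*(-1517 - 2418) = -162*(-3935) = -3*(-212490) = 637470)
d = -3106 (d = -1642 - 1*1464 = -1642 - 1464 = -3106)
sqrt(n + d) = sqrt(637470 - 3106) = sqrt(634364) = 2*sqrt(158591)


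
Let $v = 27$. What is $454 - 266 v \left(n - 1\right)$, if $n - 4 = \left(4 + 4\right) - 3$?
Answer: $-57002$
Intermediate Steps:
$n = 9$ ($n = 4 + \left(\left(4 + 4\right) - 3\right) = 4 + \left(8 - 3\right) = 4 + 5 = 9$)
$454 - 266 v \left(n - 1\right) = 454 - 266 \cdot 27 \left(9 - 1\right) = 454 - 266 \cdot 27 \cdot 8 = 454 - 57456 = -57002$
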